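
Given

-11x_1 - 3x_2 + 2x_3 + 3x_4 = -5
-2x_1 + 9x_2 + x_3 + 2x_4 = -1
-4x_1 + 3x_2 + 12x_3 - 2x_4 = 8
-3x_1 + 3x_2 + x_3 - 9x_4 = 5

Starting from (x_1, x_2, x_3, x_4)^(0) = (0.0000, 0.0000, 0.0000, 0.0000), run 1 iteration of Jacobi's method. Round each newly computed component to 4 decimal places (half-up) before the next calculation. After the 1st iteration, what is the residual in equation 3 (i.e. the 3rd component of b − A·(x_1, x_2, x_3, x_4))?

1.0397

Iteration 1:
  x_1 = (-5 - (-3)·0.0000 - (2)·0.0000 - (3)·0.0000) / (-11) = 0.4545
  x_2 = (-1 - (-2)·0.0000 - (1)·0.0000 - (2)·0.0000) / (9) = -0.1111
  x_3 = (8 - (-4)·0.0000 - (3)·0.0000 - (-2)·0.0000) / (12) = 0.6667
  x_4 = (5 - (-3)·0.0000 - (3)·0.0000 - (1)·0.0000) / (-9) = -0.5556
Residual b − A·x = (-0.0004, 1.3534, 1.0397, 1.0297)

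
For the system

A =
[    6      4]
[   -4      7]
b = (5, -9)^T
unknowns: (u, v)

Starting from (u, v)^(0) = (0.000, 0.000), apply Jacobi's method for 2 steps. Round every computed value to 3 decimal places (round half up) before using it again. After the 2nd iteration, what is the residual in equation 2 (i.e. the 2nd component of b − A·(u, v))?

3.434

Iteration 1:
  u = (5 - (4)·0.000) / (6) = 0.833
  v = (-9 - (-4)·0.000) / (7) = -1.286
Iteration 2:
  u = (5 - (4)·-1.286) / (6) = 1.691
  v = (-9 - (-4)·0.833) / (7) = -0.810
Residual b − A·x = (-1.906, 3.434)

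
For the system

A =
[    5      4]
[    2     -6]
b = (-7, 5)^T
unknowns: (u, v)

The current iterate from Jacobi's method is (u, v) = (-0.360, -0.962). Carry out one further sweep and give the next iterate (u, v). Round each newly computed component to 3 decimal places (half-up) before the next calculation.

One sweep:
  u = (-7 - (4)·-0.962) / (5) = -0.630
  v = (5 - (2)·-0.360) / (-6) = -0.953

(-0.630, -0.953)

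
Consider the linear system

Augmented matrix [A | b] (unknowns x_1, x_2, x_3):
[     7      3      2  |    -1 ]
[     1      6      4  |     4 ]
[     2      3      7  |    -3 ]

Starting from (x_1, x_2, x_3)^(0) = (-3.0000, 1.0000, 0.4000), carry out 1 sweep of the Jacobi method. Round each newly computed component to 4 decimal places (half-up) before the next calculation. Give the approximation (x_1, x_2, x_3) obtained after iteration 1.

(-0.6857, 0.9000, 0.0000)

Iteration 1:
  x_1 = (-1 - (3)·1.0000 - (2)·0.4000) / (7) = -0.6857
  x_2 = (4 - (1)·-3.0000 - (4)·0.4000) / (6) = 0.9000
  x_3 = (-3 - (2)·-3.0000 - (3)·1.0000) / (7) = 0.0000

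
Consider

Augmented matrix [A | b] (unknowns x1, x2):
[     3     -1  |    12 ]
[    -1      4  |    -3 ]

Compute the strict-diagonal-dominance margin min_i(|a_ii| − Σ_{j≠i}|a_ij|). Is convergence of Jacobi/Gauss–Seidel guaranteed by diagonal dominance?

2

row 1: |3| − (1) = 2
row 2: |4| − (1) = 3
minimum over rows = 2 → strictly diagonally dominant (convergence guaranteed)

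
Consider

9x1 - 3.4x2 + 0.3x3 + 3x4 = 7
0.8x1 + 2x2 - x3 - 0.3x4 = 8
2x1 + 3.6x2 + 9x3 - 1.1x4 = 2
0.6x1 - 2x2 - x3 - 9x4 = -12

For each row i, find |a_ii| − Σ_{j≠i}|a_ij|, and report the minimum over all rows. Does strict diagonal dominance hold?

row 1: |9| − (3.4+0.3+3) = 2.3
row 2: |2| − (0.8+1+0.3) = -0.1
row 3: |9| − (2+3.6+1.1) = 2.3
row 4: |-9| − (0.6+2+1) = 5.4
minimum over rows = -0.1 → not strictly diagonally dominant

-0.1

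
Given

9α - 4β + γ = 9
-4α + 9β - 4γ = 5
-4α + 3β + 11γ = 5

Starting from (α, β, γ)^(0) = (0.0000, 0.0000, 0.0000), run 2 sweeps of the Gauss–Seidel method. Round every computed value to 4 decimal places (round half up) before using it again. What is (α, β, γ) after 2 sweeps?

Iteration 1:
  α = (9 - (-4)·0.0000 - (1)·0.0000) / (9) = 1.0000
  β = (5 - (-4)·1.0000 - (-4)·0.0000) / (9) = 1.0000
  γ = (5 - (-4)·1.0000 - (3)·1.0000) / (11) = 0.5455
Iteration 2:
  α = (9 - (-4)·1.0000 - (1)·0.5455) / (9) = 1.3838
  β = (5 - (-4)·1.3838 - (-4)·0.5455) / (9) = 1.4130
  γ = (5 - (-4)·1.3838 - (3)·1.4130) / (11) = 0.5724

(1.3838, 1.4130, 0.5724)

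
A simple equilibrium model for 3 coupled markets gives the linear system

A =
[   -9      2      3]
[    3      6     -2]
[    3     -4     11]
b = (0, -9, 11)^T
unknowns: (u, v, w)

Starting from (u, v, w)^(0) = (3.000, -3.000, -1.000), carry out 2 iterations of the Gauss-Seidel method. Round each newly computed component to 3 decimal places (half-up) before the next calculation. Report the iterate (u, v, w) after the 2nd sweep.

(-0.034, -1.220, 0.566)

Iteration 1:
  u = (0 - (2)·-3.000 - (3)·-1.000) / (-9) = -1.000
  v = (-9 - (3)·-1.000 - (-2)·-1.000) / (6) = -1.333
  w = (11 - (3)·-1.000 - (-4)·-1.333) / (11) = 0.788
Iteration 2:
  u = (0 - (2)·-1.333 - (3)·0.788) / (-9) = -0.034
  v = (-9 - (3)·-0.034 - (-2)·0.788) / (6) = -1.220
  w = (11 - (3)·-0.034 - (-4)·-1.220) / (11) = 0.566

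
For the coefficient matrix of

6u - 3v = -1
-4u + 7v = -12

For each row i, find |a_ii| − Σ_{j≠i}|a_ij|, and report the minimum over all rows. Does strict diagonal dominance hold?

row 1: |6| − (3) = 3
row 2: |7| − (4) = 3
minimum over rows = 3 → strictly diagonally dominant (convergence guaranteed)

3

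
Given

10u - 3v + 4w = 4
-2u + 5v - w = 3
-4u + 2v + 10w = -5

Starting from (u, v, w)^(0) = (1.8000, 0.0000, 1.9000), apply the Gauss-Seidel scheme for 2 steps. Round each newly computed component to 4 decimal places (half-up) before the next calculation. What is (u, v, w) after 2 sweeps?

Iteration 1:
  u = (4 - (-3)·0.0000 - (4)·1.9000) / (10) = -0.3600
  v = (3 - (-2)·-0.3600 - (-1)·1.9000) / (5) = 0.8360
  w = (-5 - (-4)·-0.3600 - (2)·0.8360) / (10) = -0.8112
Iteration 2:
  u = (4 - (-3)·0.8360 - (4)·-0.8112) / (10) = 0.9753
  v = (3 - (-2)·0.9753 - (-1)·-0.8112) / (5) = 0.8279
  w = (-5 - (-4)·0.9753 - (2)·0.8279) / (10) = -0.2755

(0.9753, 0.8279, -0.2755)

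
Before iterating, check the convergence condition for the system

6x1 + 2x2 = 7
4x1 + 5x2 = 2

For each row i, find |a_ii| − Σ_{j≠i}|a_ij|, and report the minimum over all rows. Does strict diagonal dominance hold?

row 1: |6| − (2) = 4
row 2: |5| − (4) = 1
minimum over rows = 1 → strictly diagonally dominant (convergence guaranteed)

1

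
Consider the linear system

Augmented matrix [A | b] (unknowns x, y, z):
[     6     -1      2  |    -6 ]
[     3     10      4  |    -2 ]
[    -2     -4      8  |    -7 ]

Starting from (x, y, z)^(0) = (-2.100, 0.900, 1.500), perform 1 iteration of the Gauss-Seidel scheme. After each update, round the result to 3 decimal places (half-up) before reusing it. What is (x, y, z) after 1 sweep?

Iteration 1:
  x = (-6 - (-1)·0.900 - (2)·1.500) / (6) = -1.350
  y = (-2 - (3)·-1.350 - (4)·1.500) / (10) = -0.395
  z = (-7 - (-2)·-1.350 - (-4)·-0.395) / (8) = -1.410

(-1.350, -0.395, -1.410)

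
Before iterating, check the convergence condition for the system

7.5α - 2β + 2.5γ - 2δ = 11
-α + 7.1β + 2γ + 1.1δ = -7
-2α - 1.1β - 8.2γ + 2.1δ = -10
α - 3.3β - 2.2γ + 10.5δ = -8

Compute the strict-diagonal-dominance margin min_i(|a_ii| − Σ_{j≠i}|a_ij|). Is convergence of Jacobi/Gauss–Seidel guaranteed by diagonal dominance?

1

row 1: |7.5| − (2+2.5+2) = 1
row 2: |7.1| − (1+2+1.1) = 3
row 3: |-8.2| − (2+1.1+2.1) = 3
row 4: |10.5| − (1+3.3+2.2) = 4
minimum over rows = 1 → strictly diagonally dominant (convergence guaranteed)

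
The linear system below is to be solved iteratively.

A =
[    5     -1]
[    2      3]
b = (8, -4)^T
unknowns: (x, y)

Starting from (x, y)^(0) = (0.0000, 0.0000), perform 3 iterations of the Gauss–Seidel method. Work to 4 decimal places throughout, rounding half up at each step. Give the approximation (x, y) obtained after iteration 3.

Iteration 1:
  x = (8 - (-1)·0.0000) / (5) = 1.6000
  y = (-4 - (2)·1.6000) / (3) = -2.4000
Iteration 2:
  x = (8 - (-1)·-2.4000) / (5) = 1.1200
  y = (-4 - (2)·1.1200) / (3) = -2.0800
Iteration 3:
  x = (8 - (-1)·-2.0800) / (5) = 1.1840
  y = (-4 - (2)·1.1840) / (3) = -2.1227

(1.1840, -2.1227)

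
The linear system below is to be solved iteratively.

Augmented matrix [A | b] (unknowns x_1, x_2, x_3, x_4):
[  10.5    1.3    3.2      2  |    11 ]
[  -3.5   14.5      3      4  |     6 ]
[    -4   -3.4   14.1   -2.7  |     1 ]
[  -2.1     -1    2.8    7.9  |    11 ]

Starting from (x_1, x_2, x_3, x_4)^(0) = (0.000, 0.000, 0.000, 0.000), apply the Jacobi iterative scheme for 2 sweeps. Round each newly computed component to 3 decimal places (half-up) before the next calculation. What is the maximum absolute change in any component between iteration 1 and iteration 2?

0.664

Iteration 1:
  x_1 = (11 - (1.3)·0.000 - (3.2)·0.000 - (2)·0.000) / (10.5) = 1.048
  x_2 = (6 - (-3.5)·0.000 - (3)·0.000 - (4)·0.000) / (14.5) = 0.414
  x_3 = (1 - (-4)·0.000 - (-3.4)·0.000 - (-2.7)·0.000) / (14.1) = 0.071
  x_4 = (11 - (-2.1)·0.000 - (-1)·0.000 - (2.8)·0.000) / (7.9) = 1.392
Iteration 2:
  x_1 = (11 - (1.3)·0.414 - (3.2)·0.071 - (2)·1.392) / (10.5) = 0.710
  x_2 = (6 - (-3.5)·1.048 - (3)·0.071 - (4)·1.392) / (14.5) = 0.268
  x_3 = (1 - (-4)·1.048 - (-3.4)·0.414 - (-2.7)·1.392) / (14.1) = 0.735
  x_4 = (11 - (-2.1)·1.048 - (-1)·0.414 - (2.8)·0.071) / (7.9) = 1.698
Change: (-0.338, -0.146, 0.664, 0.306) → max |·| = 0.664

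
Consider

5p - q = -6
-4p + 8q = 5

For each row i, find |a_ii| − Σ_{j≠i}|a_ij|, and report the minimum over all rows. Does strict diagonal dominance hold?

4

row 1: |5| − (1) = 4
row 2: |8| − (4) = 4
minimum over rows = 4 → strictly diagonally dominant (convergence guaranteed)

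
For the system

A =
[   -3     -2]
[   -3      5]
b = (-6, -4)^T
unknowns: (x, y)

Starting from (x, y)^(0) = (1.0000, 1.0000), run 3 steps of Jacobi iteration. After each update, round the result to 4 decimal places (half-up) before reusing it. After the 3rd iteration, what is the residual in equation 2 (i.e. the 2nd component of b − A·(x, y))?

Iteration 1:
  x = (-6 - (-2)·1.0000) / (-3) = 1.3333
  y = (-4 - (-3)·1.0000) / (5) = -0.2000
Iteration 2:
  x = (-6 - (-2)·-0.2000) / (-3) = 2.1333
  y = (-4 - (-3)·1.3333) / (5) = 0.0000
Iteration 3:
  x = (-6 - (-2)·0.0000) / (-3) = 2.0000
  y = (-4 - (-3)·2.1333) / (5) = 0.4800
Residual b − A·x = (0.9600, -0.4000)

-0.4000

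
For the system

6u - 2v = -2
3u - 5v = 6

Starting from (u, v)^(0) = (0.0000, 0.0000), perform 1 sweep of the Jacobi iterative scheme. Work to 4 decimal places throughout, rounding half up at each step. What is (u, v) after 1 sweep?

Iteration 1:
  u = (-2 - (-2)·0.0000) / (6) = -0.3333
  v = (6 - (3)·0.0000) / (-5) = -1.2000

(-0.3333, -1.2000)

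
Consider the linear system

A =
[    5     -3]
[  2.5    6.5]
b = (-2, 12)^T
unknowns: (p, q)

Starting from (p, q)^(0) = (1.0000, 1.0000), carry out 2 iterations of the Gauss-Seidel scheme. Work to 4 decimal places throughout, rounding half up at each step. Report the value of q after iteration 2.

Iteration 1:
  p = (-2 - (-3)·1.0000) / (5) = 0.2000
  q = (12 - (2.5)·0.2000) / (6.5) = 1.7692
Iteration 2:
  p = (-2 - (-3)·1.7692) / (5) = 0.6615
  q = (12 - (2.5)·0.6615) / (6.5) = 1.5917

1.5917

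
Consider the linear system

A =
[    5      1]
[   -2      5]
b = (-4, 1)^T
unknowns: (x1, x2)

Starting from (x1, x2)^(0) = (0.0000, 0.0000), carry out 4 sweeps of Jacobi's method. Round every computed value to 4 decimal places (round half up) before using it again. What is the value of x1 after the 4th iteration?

Iteration 1:
  x1 = (-4 - (1)·0.0000) / (5) = -0.8000
  x2 = (1 - (-2)·0.0000) / (5) = 0.2000
Iteration 2:
  x1 = (-4 - (1)·0.2000) / (5) = -0.8400
  x2 = (1 - (-2)·-0.8000) / (5) = -0.1200
Iteration 3:
  x1 = (-4 - (1)·-0.1200) / (5) = -0.7760
  x2 = (1 - (-2)·-0.8400) / (5) = -0.1360
Iteration 4:
  x1 = (-4 - (1)·-0.1360) / (5) = -0.7728
  x2 = (1 - (-2)·-0.7760) / (5) = -0.1104

-0.7728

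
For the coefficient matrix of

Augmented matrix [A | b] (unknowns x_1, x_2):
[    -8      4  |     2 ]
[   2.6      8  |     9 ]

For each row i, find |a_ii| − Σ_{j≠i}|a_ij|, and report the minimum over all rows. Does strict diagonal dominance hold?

4

row 1: |-8| − (4) = 4
row 2: |8| − (2.6) = 5.4
minimum over rows = 4 → strictly diagonally dominant (convergence guaranteed)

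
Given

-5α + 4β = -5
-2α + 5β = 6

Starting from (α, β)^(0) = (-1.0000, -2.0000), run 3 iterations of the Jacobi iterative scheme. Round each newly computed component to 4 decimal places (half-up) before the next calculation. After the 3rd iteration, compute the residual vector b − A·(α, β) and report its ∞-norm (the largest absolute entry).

Iteration 1:
  α = (-5 - (4)·-2.0000) / (-5) = -0.6000
  β = (6 - (-2)·-1.0000) / (5) = 0.8000
Iteration 2:
  α = (-5 - (4)·0.8000) / (-5) = 1.6400
  β = (6 - (-2)·-0.6000) / (5) = 0.9600
Iteration 3:
  α = (-5 - (4)·0.9600) / (-5) = 1.7680
  β = (6 - (-2)·1.6400) / (5) = 1.8560
Residual b − A·x = (-3.5840, 0.2560); ∞-norm = 3.5840

3.5840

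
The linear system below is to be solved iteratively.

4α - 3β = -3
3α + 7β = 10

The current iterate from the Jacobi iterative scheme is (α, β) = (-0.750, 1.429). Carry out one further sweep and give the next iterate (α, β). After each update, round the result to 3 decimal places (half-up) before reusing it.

(0.322, 1.750)

One sweep:
  α = (-3 - (-3)·1.429) / (4) = 0.322
  β = (10 - (3)·-0.750) / (7) = 1.750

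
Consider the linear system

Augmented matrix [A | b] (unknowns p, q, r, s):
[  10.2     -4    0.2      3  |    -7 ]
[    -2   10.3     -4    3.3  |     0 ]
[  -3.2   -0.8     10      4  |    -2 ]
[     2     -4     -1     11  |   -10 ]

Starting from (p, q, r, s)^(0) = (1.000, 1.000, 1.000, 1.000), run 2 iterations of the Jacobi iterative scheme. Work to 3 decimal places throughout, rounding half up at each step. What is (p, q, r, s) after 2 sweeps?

(-0.393, 0.008, -0.119, -0.721)

Iteration 1:
  p = (-7 - (-4)·1.000 - (0.2)·1.000 - (3)·1.000) / (10.2) = -0.608
  q = (0 - (-2)·1.000 - (-4)·1.000 - (3.3)·1.000) / (10.3) = 0.262
  r = (-2 - (-3.2)·1.000 - (-0.8)·1.000 - (4)·1.000) / (10) = -0.200
  s = (-10 - (2)·1.000 - (-4)·1.000 - (-1)·1.000) / (11) = -0.636
Iteration 2:
  p = (-7 - (-4)·0.262 - (0.2)·-0.200 - (3)·-0.636) / (10.2) = -0.393
  q = (0 - (-2)·-0.608 - (-4)·-0.200 - (3.3)·-0.636) / (10.3) = 0.008
  r = (-2 - (-3.2)·-0.608 - (-0.8)·0.262 - (4)·-0.636) / (10) = -0.119
  s = (-10 - (2)·-0.608 - (-4)·0.262 - (-1)·-0.200) / (11) = -0.721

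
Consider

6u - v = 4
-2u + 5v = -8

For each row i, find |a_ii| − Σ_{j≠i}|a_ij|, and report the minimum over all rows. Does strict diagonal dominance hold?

row 1: |6| − (1) = 5
row 2: |5| − (2) = 3
minimum over rows = 3 → strictly diagonally dominant (convergence guaranteed)

3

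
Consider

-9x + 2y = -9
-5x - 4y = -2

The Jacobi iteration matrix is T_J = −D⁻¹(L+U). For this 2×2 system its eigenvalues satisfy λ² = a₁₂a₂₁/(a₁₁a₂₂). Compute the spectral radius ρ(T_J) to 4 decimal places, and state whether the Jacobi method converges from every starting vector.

0.5270

a₁₂a₂₁/(a₁₁a₂₂) = (2)·(-5) / ((-9)·(-4)) = -0.277778
ρ = √|-0.277778| = √0.277778 = 0.5270
ρ < 1, so Jacobi converges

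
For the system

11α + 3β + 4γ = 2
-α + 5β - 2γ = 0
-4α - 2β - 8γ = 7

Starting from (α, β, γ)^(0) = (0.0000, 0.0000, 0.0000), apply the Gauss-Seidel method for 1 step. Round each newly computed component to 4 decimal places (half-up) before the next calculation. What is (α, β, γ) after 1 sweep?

(0.1818, 0.0364, -0.9750)

Iteration 1:
  α = (2 - (3)·0.0000 - (4)·0.0000) / (11) = 0.1818
  β = (0 - (-1)·0.1818 - (-2)·0.0000) / (5) = 0.0364
  γ = (7 - (-4)·0.1818 - (-2)·0.0364) / (-8) = -0.9750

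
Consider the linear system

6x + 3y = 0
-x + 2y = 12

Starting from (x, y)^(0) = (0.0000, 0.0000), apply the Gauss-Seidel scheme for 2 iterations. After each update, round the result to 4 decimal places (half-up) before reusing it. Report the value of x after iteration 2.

-3.0000

Iteration 1:
  x = (0 - (3)·0.0000) / (6) = 0.0000
  y = (12 - (-1)·0.0000) / (2) = 6.0000
Iteration 2:
  x = (0 - (3)·6.0000) / (6) = -3.0000
  y = (12 - (-1)·-3.0000) / (2) = 4.5000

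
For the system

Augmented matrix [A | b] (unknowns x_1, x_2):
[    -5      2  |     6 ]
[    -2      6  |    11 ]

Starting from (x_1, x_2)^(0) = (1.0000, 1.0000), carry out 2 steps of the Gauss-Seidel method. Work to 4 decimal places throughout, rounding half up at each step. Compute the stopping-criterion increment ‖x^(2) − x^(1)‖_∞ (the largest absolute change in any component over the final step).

Iteration 1:
  x_1 = (6 - (2)·1.0000) / (-5) = -0.8000
  x_2 = (11 - (-2)·-0.8000) / (6) = 1.5667
Iteration 2:
  x_1 = (6 - (2)·1.5667) / (-5) = -0.5733
  x_2 = (11 - (-2)·-0.5733) / (6) = 1.6422
Change: (0.2267, 0.0755) → max |·| = 0.2267

0.2267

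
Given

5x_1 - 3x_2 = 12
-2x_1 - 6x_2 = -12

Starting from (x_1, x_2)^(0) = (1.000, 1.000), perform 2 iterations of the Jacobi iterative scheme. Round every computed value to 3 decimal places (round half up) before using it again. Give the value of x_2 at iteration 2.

1.000

Iteration 1:
  x_1 = (12 - (-3)·1.000) / (5) = 3.000
  x_2 = (-12 - (-2)·1.000) / (-6) = 1.667
Iteration 2:
  x_1 = (12 - (-3)·1.667) / (5) = 3.400
  x_2 = (-12 - (-2)·3.000) / (-6) = 1.000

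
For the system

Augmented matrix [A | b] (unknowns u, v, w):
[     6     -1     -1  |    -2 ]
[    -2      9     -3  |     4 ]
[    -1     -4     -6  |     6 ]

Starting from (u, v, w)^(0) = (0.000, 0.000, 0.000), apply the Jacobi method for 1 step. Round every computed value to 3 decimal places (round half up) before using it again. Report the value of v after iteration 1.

0.444

Iteration 1:
  u = (-2 - (-1)·0.000 - (-1)·0.000) / (6) = -0.333
  v = (4 - (-2)·0.000 - (-3)·0.000) / (9) = 0.444
  w = (6 - (-1)·0.000 - (-4)·0.000) / (-6) = -1.000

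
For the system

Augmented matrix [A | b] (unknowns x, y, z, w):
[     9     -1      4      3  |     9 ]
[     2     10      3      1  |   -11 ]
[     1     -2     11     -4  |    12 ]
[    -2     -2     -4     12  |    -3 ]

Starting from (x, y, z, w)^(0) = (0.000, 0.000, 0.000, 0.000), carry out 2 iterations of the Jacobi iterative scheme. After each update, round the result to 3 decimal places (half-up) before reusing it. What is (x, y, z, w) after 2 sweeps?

(0.476, -1.602, 0.709, 0.097)

Iteration 1:
  x = (9 - (-1)·0.000 - (4)·0.000 - (3)·0.000) / (9) = 1.000
  y = (-11 - (2)·0.000 - (3)·0.000 - (1)·0.000) / (10) = -1.100
  z = (12 - (1)·0.000 - (-2)·0.000 - (-4)·0.000) / (11) = 1.091
  w = (-3 - (-2)·0.000 - (-2)·0.000 - (-4)·0.000) / (12) = -0.250
Iteration 2:
  x = (9 - (-1)·-1.100 - (4)·1.091 - (3)·-0.250) / (9) = 0.476
  y = (-11 - (2)·1.000 - (3)·1.091 - (1)·-0.250) / (10) = -1.602
  z = (12 - (1)·1.000 - (-2)·-1.100 - (-4)·-0.250) / (11) = 0.709
  w = (-3 - (-2)·1.000 - (-2)·-1.100 - (-4)·1.091) / (12) = 0.097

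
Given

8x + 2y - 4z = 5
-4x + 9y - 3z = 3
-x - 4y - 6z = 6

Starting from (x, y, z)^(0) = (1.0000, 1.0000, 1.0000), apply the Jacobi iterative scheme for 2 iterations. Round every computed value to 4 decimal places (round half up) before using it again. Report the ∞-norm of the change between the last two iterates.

1.4444

Iteration 1:
  x = (5 - (2)·1.0000 - (-4)·1.0000) / (8) = 0.8750
  y = (3 - (-4)·1.0000 - (-3)·1.0000) / (9) = 1.1111
  z = (6 - (-1)·1.0000 - (-4)·1.0000) / (-6) = -1.8333
Iteration 2:
  x = (5 - (2)·1.1111 - (-4)·-1.8333) / (8) = -0.5694
  y = (3 - (-4)·0.8750 - (-3)·-1.8333) / (9) = 0.1111
  z = (6 - (-1)·0.8750 - (-4)·1.1111) / (-6) = -1.8866
Change: (-1.4444, -1.0000, -0.0533) → max |·| = 1.4444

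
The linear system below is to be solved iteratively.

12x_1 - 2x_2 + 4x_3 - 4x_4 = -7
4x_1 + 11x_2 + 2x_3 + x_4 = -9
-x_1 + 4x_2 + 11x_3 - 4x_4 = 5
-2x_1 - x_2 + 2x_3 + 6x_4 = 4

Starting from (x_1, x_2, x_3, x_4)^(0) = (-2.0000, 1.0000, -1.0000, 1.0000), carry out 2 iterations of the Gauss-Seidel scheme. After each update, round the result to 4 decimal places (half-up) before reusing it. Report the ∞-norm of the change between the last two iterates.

Iteration 1:
  x_1 = (-7 - (-2)·1.0000 - (4)·-1.0000 - (-4)·1.0000) / (12) = 0.2500
  x_2 = (-9 - (4)·0.2500 - (2)·-1.0000 - (1)·1.0000) / (11) = -0.8182
  x_3 = (5 - (-1)·0.2500 - (4)·-0.8182 - (-4)·1.0000) / (11) = 1.1384
  x_4 = (4 - (-2)·0.2500 - (-1)·-0.8182 - (2)·1.1384) / (6) = 0.2342
Iteration 2:
  x_1 = (-7 - (-2)·-0.8182 - (4)·1.1384 - (-4)·0.2342) / (12) = -1.0211
  x_2 = (-9 - (4)·-1.0211 - (2)·1.1384 - (1)·0.2342) / (11) = -0.6751
  x_3 = (5 - (-1)·-1.0211 - (4)·-0.6751 - (-4)·0.2342) / (11) = 0.6924
  x_4 = (4 - (-2)·-1.0211 - (-1)·-0.6751 - (2)·0.6924) / (6) = -0.0170
Change: (-1.2711, 0.1431, -0.4460, -0.2512) → max |·| = 1.2711

1.2711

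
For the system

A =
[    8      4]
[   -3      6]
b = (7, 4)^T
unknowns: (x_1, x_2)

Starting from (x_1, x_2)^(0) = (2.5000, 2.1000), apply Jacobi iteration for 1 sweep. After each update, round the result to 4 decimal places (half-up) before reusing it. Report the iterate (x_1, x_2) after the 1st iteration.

Iteration 1:
  x_1 = (7 - (4)·2.1000) / (8) = -0.1750
  x_2 = (4 - (-3)·2.5000) / (6) = 1.9167

(-0.1750, 1.9167)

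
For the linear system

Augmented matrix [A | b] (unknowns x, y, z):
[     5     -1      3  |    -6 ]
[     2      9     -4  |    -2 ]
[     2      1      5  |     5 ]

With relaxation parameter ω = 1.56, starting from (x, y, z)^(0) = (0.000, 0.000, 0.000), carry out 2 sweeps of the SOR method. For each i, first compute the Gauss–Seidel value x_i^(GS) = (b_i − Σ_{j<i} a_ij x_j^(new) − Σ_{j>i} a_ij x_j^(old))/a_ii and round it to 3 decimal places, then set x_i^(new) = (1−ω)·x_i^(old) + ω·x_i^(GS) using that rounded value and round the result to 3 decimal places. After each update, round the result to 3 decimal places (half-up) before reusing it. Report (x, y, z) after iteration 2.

Iteration 1:
  x: GS value = (-6 - (-1)·0.000 - (3)·0.000) / (5) = -1.200;  x ← (1−ω)·0.000 + ω·-1.200 = -1.872
  y: GS value = (-2 - (2)·-1.872 - (-4)·0.000) / (9) = 0.194;  y ← (1−ω)·0.000 + ω·0.194 = 0.303
  z: GS value = (5 - (2)·-1.872 - (1)·0.303) / (5) = 1.688;  z ← (1−ω)·0.000 + ω·1.688 = 2.633
Iteration 2:
  x: GS value = (-6 - (-1)·0.303 - (3)·2.633) / (5) = -2.719;  x ← (1−ω)·-1.872 + ω·-2.719 = -3.193
  y: GS value = (-2 - (2)·-3.193 - (-4)·2.633) / (9) = 1.658;  y ← (1−ω)·0.303 + ω·1.658 = 2.417
  z: GS value = (5 - (2)·-3.193 - (1)·2.417) / (5) = 1.794;  z ← (1−ω)·2.633 + ω·1.794 = 1.324

(-3.193, 2.417, 1.324)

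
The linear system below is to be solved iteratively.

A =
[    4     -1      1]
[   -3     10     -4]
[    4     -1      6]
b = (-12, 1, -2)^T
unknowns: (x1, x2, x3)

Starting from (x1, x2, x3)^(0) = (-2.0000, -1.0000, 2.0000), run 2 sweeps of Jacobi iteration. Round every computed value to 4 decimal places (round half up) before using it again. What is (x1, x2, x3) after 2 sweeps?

Iteration 1:
  x1 = (-12 - (-1)·-1.0000 - (1)·2.0000) / (4) = -3.7500
  x2 = (1 - (-3)·-2.0000 - (-4)·2.0000) / (10) = 0.3000
  x3 = (-2 - (4)·-2.0000 - (-1)·-1.0000) / (6) = 0.8333
Iteration 2:
  x1 = (-12 - (-1)·0.3000 - (1)·0.8333) / (4) = -3.1333
  x2 = (1 - (-3)·-3.7500 - (-4)·0.8333) / (10) = -0.6917
  x3 = (-2 - (4)·-3.7500 - (-1)·0.3000) / (6) = 2.2167

(-3.1333, -0.6917, 2.2167)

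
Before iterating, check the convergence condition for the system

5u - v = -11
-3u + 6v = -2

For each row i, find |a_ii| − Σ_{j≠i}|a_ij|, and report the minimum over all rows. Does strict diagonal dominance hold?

3

row 1: |5| − (1) = 4
row 2: |6| − (3) = 3
minimum over rows = 3 → strictly diagonally dominant (convergence guaranteed)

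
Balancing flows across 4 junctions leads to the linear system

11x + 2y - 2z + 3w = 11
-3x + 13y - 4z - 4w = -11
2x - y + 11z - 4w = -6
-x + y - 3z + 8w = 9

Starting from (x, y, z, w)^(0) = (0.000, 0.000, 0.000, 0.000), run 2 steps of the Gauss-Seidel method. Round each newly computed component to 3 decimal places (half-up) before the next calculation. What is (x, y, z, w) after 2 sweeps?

Iteration 1:
  x = (11 - (2)·0.000 - (-2)·0.000 - (3)·0.000) / (11) = 1.000
  y = (-11 - (-3)·1.000 - (-4)·0.000 - (-4)·0.000) / (13) = -0.615
  z = (-6 - (2)·1.000 - (-1)·-0.615 - (-4)·0.000) / (11) = -0.783
  w = (9 - (-1)·1.000 - (1)·-0.615 - (-3)·-0.783) / (8) = 1.033
Iteration 2:
  x = (11 - (2)·-0.615 - (-2)·-0.783 - (3)·1.033) / (11) = 0.688
  y = (-11 - (-3)·0.688 - (-4)·-0.783 - (-4)·1.033) / (13) = -0.610
  z = (-6 - (2)·0.688 - (-1)·-0.610 - (-4)·1.033) / (11) = -0.350
  w = (9 - (-1)·0.688 - (1)·-0.610 - (-3)·-0.350) / (8) = 1.156

(0.688, -0.610, -0.350, 1.156)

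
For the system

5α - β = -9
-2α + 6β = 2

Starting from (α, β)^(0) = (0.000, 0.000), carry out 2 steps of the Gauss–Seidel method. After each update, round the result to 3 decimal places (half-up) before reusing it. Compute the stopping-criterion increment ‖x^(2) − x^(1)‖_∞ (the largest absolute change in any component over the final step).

Iteration 1:
  α = (-9 - (-1)·0.000) / (5) = -1.800
  β = (2 - (-2)·-1.800) / (6) = -0.267
Iteration 2:
  α = (-9 - (-1)·-0.267) / (5) = -1.853
  β = (2 - (-2)·-1.853) / (6) = -0.284
Change: (-0.053, -0.017) → max |·| = 0.053

0.053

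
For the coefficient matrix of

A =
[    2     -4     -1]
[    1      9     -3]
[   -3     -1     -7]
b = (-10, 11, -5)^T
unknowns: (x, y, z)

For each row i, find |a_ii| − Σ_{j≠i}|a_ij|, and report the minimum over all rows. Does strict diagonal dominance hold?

row 1: |2| − (4+1) = -3
row 2: |9| − (1+3) = 5
row 3: |-7| − (3+1) = 3
minimum over rows = -3 → not strictly diagonally dominant

-3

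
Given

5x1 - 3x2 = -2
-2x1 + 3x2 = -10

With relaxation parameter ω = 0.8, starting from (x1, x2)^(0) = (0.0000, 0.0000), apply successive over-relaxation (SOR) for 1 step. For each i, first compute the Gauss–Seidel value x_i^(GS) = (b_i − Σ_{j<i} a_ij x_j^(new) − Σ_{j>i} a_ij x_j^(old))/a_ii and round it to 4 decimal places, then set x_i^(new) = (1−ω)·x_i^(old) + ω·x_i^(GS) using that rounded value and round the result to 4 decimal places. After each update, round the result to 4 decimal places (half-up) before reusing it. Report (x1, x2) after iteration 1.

(-0.3200, -2.8374)

Iteration 1:
  x1: GS value = (-2 - (-3)·0.0000) / (5) = -0.4000;  x1 ← (1−ω)·0.0000 + ω·-0.4000 = -0.3200
  x2: GS value = (-10 - (-2)·-0.3200) / (3) = -3.5467;  x2 ← (1−ω)·0.0000 + ω·-3.5467 = -2.8374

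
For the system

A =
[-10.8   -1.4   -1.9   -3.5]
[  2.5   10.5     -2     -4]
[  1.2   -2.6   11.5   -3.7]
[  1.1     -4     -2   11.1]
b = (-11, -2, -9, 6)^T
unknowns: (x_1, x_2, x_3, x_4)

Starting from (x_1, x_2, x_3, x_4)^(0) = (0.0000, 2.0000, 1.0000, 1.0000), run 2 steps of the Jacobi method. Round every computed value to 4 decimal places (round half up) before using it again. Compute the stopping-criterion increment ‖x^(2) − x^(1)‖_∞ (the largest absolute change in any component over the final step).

Iteration 1:
  x_1 = (-11 - (-1.4)·2.0000 - (-1.9)·1.0000 - (-3.5)·1.0000) / (-10.8) = 0.2593
  x_2 = (-2 - (2.5)·0.0000 - (-2)·1.0000 - (-4)·1.0000) / (10.5) = 0.3810
  x_3 = (-9 - (1.2)·0.0000 - (-2.6)·2.0000 - (-3.7)·1.0000) / (11.5) = -0.0087
  x_4 = (6 - (1.1)·0.0000 - (-4)·2.0000 - (-2)·1.0000) / (11.1) = 1.4414
Iteration 2:
  x_1 = (-11 - (-1.4)·0.3810 - (-1.9)·-0.0087 - (-3.5)·1.4414) / (-10.8) = 0.5035
  x_2 = (-2 - (2.5)·0.2593 - (-2)·-0.0087 - (-4)·1.4414) / (10.5) = 0.2952
  x_3 = (-9 - (1.2)·0.2593 - (-2.6)·0.3810 - (-3.7)·1.4414) / (11.5) = -0.2598
  x_4 = (6 - (1.1)·0.2593 - (-4)·0.3810 - (-2)·-0.0087) / (11.1) = 0.6506
Change: (0.2442, -0.0858, -0.2511, -0.7908) → max |·| = 0.7908

0.7908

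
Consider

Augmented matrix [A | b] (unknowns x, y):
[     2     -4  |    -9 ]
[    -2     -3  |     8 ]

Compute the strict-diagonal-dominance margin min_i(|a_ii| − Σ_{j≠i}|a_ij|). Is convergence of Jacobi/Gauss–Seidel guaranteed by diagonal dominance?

-2

row 1: |2| − (4) = -2
row 2: |-3| − (2) = 1
minimum over rows = -2 → not strictly diagonally dominant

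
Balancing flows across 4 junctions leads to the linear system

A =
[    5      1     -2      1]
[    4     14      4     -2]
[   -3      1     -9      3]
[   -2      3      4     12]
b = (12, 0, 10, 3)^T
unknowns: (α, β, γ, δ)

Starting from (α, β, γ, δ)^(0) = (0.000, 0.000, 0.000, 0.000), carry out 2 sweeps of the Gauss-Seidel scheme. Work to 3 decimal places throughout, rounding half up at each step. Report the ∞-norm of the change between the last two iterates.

Iteration 1:
  α = (12 - (1)·0.000 - (-2)·0.000 - (1)·0.000) / (5) = 2.400
  β = (0 - (4)·2.400 - (4)·0.000 - (-2)·0.000) / (14) = -0.686
  γ = (10 - (-3)·2.400 - (1)·-0.686 - (3)·0.000) / (-9) = -1.987
  δ = (3 - (-2)·2.400 - (3)·-0.686 - (4)·-1.987) / (12) = 1.484
Iteration 2:
  α = (12 - (1)·-0.686 - (-2)·-1.987 - (1)·1.484) / (5) = 1.446
  β = (0 - (4)·1.446 - (4)·-1.987 - (-2)·1.484) / (14) = 0.367
  γ = (10 - (-3)·1.446 - (1)·0.367 - (3)·1.484) / (-9) = -1.058
  δ = (3 - (-2)·1.446 - (3)·0.367 - (4)·-1.058) / (12) = 0.752
Change: (-0.954, 1.053, 0.929, -0.732) → max |·| = 1.053

1.053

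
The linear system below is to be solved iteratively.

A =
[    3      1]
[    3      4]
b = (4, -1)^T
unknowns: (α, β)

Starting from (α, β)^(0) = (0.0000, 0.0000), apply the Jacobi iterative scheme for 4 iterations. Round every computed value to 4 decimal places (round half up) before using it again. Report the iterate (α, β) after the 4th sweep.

(1.7708, -1.5625)

Iteration 1:
  α = (4 - (1)·0.0000) / (3) = 1.3333
  β = (-1 - (3)·0.0000) / (4) = -0.2500
Iteration 2:
  α = (4 - (1)·-0.2500) / (3) = 1.4167
  β = (-1 - (3)·1.3333) / (4) = -1.2500
Iteration 3:
  α = (4 - (1)·-1.2500) / (3) = 1.7500
  β = (-1 - (3)·1.4167) / (4) = -1.3125
Iteration 4:
  α = (4 - (1)·-1.3125) / (3) = 1.7708
  β = (-1 - (3)·1.7500) / (4) = -1.5625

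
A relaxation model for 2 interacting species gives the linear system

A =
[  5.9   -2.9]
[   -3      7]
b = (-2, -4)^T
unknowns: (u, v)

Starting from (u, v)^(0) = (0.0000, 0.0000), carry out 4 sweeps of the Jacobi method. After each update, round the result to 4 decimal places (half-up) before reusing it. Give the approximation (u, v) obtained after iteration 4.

(-0.7504, -0.8677)

Iteration 1:
  u = (-2 - (-2.9)·0.0000) / (5.9) = -0.3390
  v = (-4 - (-3)·0.0000) / (7) = -0.5714
Iteration 2:
  u = (-2 - (-2.9)·-0.5714) / (5.9) = -0.6198
  v = (-4 - (-3)·-0.3390) / (7) = -0.7167
Iteration 3:
  u = (-2 - (-2.9)·-0.7167) / (5.9) = -0.6913
  v = (-4 - (-3)·-0.6198) / (7) = -0.8371
Iteration 4:
  u = (-2 - (-2.9)·-0.8371) / (5.9) = -0.7504
  v = (-4 - (-3)·-0.6913) / (7) = -0.8677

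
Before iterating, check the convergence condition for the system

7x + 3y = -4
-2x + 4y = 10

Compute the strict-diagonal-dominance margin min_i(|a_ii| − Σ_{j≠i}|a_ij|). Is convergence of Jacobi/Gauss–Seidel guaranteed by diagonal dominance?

row 1: |7| − (3) = 4
row 2: |4| − (2) = 2
minimum over rows = 2 → strictly diagonally dominant (convergence guaranteed)

2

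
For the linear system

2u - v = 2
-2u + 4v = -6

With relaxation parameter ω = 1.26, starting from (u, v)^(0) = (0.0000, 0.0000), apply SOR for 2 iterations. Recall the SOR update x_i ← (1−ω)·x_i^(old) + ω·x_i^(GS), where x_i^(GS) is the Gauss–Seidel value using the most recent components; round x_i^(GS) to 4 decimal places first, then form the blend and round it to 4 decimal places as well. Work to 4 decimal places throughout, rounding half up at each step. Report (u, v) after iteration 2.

Iteration 1:
  u: GS value = (2 - (-1)·0.0000) / (2) = 1.0000;  u ← (1−ω)·0.0000 + ω·1.0000 = 1.2600
  v: GS value = (-6 - (-2)·1.2600) / (4) = -0.8700;  v ← (1−ω)·0.0000 + ω·-0.8700 = -1.0962
Iteration 2:
  u: GS value = (2 - (-1)·-1.0962) / (2) = 0.4519;  u ← (1−ω)·1.2600 + ω·0.4519 = 0.2418
  v: GS value = (-6 - (-2)·0.2418) / (4) = -1.3791;  v ← (1−ω)·-1.0962 + ω·-1.3791 = -1.4527

(0.2418, -1.4527)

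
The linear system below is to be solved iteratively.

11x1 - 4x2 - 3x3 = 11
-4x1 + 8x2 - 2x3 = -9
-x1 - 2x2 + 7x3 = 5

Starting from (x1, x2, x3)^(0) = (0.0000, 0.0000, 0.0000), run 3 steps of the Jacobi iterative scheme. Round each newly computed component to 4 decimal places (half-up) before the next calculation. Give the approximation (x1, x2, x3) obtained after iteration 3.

(0.9838, -0.5982, 0.6990)

Iteration 1:
  x1 = (11 - (-4)·0.0000 - (-3)·0.0000) / (11) = 1.0000
  x2 = (-9 - (-4)·0.0000 - (-2)·0.0000) / (8) = -1.1250
  x3 = (5 - (-1)·0.0000 - (-2)·0.0000) / (7) = 0.7143
Iteration 2:
  x1 = (11 - (-4)·-1.1250 - (-3)·0.7143) / (11) = 0.7857
  x2 = (-9 - (-4)·1.0000 - (-2)·0.7143) / (8) = -0.4464
  x3 = (5 - (-1)·1.0000 - (-2)·-1.1250) / (7) = 0.5357
Iteration 3:
  x1 = (11 - (-4)·-0.4464 - (-3)·0.5357) / (11) = 0.9838
  x2 = (-9 - (-4)·0.7857 - (-2)·0.5357) / (8) = -0.5982
  x3 = (5 - (-1)·0.7857 - (-2)·-0.4464) / (7) = 0.6990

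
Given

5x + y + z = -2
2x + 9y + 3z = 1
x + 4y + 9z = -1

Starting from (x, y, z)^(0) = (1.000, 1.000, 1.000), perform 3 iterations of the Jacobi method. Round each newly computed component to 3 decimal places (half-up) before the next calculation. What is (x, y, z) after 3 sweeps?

(-0.537, 0.092, -0.318)

Iteration 1:
  x = (-2 - (1)·1.000 - (1)·1.000) / (5) = -0.800
  y = (1 - (2)·1.000 - (3)·1.000) / (9) = -0.444
  z = (-1 - (1)·1.000 - (4)·1.000) / (9) = -0.667
Iteration 2:
  x = (-2 - (1)·-0.444 - (1)·-0.667) / (5) = -0.178
  y = (1 - (2)·-0.800 - (3)·-0.667) / (9) = 0.511
  z = (-1 - (1)·-0.800 - (4)·-0.444) / (9) = 0.175
Iteration 3:
  x = (-2 - (1)·0.511 - (1)·0.175) / (5) = -0.537
  y = (1 - (2)·-0.178 - (3)·0.175) / (9) = 0.092
  z = (-1 - (1)·-0.178 - (4)·0.511) / (9) = -0.318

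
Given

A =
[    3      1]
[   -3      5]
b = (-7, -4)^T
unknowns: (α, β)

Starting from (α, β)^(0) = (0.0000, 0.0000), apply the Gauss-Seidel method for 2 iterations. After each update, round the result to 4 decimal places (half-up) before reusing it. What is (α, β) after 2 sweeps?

(-1.6000, -1.7600)

Iteration 1:
  α = (-7 - (1)·0.0000) / (3) = -2.3333
  β = (-4 - (-3)·-2.3333) / (5) = -2.2000
Iteration 2:
  α = (-7 - (1)·-2.2000) / (3) = -1.6000
  β = (-4 - (-3)·-1.6000) / (5) = -1.7600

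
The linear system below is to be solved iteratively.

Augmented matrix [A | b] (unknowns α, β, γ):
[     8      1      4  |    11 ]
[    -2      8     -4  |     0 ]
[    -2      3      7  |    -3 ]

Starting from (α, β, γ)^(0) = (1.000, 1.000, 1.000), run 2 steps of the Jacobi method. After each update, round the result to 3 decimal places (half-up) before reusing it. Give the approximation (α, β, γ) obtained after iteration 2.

(1.567, -0.098, -0.536)

Iteration 1:
  α = (11 - (1)·1.000 - (4)·1.000) / (8) = 0.750
  β = (0 - (-2)·1.000 - (-4)·1.000) / (8) = 0.750
  γ = (-3 - (-2)·1.000 - (3)·1.000) / (7) = -0.571
Iteration 2:
  α = (11 - (1)·0.750 - (4)·-0.571) / (8) = 1.567
  β = (0 - (-2)·0.750 - (-4)·-0.571) / (8) = -0.098
  γ = (-3 - (-2)·0.750 - (3)·0.750) / (7) = -0.536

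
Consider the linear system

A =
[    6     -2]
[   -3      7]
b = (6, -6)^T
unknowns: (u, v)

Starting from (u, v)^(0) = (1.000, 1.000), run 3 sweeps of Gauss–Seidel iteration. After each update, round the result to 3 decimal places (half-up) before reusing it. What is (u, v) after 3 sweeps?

Iteration 1:
  u = (6 - (-2)·1.000) / (6) = 1.333
  v = (-6 - (-3)·1.333) / (7) = -0.286
Iteration 2:
  u = (6 - (-2)·-0.286) / (6) = 0.905
  v = (-6 - (-3)·0.905) / (7) = -0.469
Iteration 3:
  u = (6 - (-2)·-0.469) / (6) = 0.844
  v = (-6 - (-3)·0.844) / (7) = -0.495

(0.844, -0.495)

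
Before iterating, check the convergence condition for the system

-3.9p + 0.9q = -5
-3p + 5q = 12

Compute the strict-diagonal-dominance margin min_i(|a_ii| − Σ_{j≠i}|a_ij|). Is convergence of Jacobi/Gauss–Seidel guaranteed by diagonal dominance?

2

row 1: |-3.9| − (0.9) = 3
row 2: |5| − (3) = 2
minimum over rows = 2 → strictly diagonally dominant (convergence guaranteed)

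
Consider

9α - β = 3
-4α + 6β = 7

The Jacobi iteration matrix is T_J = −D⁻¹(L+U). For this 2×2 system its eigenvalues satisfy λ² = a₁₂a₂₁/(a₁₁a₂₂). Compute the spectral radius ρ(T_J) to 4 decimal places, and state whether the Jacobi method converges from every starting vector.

a₁₂a₂₁/(a₁₁a₂₂) = (-1)·(-4) / ((9)·(6)) = 0.074074
ρ = √|0.074074| = √0.074074 = 0.2722
ρ < 1, so Jacobi converges

0.2722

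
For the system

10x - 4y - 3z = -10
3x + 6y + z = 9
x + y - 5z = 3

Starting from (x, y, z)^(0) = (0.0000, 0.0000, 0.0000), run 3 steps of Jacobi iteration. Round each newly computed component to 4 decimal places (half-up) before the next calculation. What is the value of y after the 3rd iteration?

Iteration 1:
  x = (-10 - (-4)·0.0000 - (-3)·0.0000) / (10) = -1.0000
  y = (9 - (3)·0.0000 - (1)·0.0000) / (6) = 1.5000
  z = (3 - (1)·0.0000 - (1)·0.0000) / (-5) = -0.6000
Iteration 2:
  x = (-10 - (-4)·1.5000 - (-3)·-0.6000) / (10) = -0.5800
  y = (9 - (3)·-1.0000 - (1)·-0.6000) / (6) = 2.1000
  z = (3 - (1)·-1.0000 - (1)·1.5000) / (-5) = -0.5000
Iteration 3:
  x = (-10 - (-4)·2.1000 - (-3)·-0.5000) / (10) = -0.3100
  y = (9 - (3)·-0.5800 - (1)·-0.5000) / (6) = 1.8733
  z = (3 - (1)·-0.5800 - (1)·2.1000) / (-5) = -0.2960

1.8733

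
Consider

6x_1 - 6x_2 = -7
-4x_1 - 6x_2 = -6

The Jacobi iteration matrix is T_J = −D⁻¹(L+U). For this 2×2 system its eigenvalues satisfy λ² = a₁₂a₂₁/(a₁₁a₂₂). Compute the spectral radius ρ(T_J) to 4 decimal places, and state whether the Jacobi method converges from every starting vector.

0.8165

a₁₂a₂₁/(a₁₁a₂₂) = (-6)·(-4) / ((6)·(-6)) = -0.666667
ρ = √|-0.666667| = √0.666667 = 0.8165
ρ < 1, so Jacobi converges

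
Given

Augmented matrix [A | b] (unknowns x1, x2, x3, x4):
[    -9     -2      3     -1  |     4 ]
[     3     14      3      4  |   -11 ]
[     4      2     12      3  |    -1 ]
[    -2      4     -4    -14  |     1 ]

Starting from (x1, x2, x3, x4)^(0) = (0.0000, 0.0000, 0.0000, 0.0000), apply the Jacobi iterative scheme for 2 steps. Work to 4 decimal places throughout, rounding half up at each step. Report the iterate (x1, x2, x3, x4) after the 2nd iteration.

Iteration 1:
  x1 = (4 - (-2)·0.0000 - (3)·0.0000 - (-1)·0.0000) / (-9) = -0.4444
  x2 = (-11 - (3)·0.0000 - (3)·0.0000 - (4)·0.0000) / (14) = -0.7857
  x3 = (-1 - (4)·0.0000 - (2)·0.0000 - (3)·0.0000) / (12) = -0.0833
  x4 = (1 - (-2)·0.0000 - (4)·0.0000 - (-4)·0.0000) / (-14) = -0.0714
Iteration 2:
  x1 = (4 - (-2)·-0.7857 - (3)·-0.0833 - (-1)·-0.0714) / (-9) = -0.2897
  x2 = (-11 - (3)·-0.4444 - (3)·-0.0833 - (4)·-0.0714) / (14) = -0.6522
  x3 = (-1 - (4)·-0.4444 - (2)·-0.7857 - (3)·-0.0714) / (12) = 0.2136
  x4 = (1 - (-2)·-0.4444 - (4)·-0.7857 - (-4)·-0.0833) / (-14) = -0.2086

(-0.2897, -0.6522, 0.2136, -0.2086)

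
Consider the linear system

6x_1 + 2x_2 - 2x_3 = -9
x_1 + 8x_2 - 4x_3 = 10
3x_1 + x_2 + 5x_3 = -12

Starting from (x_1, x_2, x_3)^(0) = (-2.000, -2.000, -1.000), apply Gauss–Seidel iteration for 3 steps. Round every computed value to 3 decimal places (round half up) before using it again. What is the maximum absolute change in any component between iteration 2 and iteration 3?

0.364

Iteration 1:
  x_1 = (-9 - (2)·-2.000 - (-2)·-1.000) / (6) = -1.167
  x_2 = (10 - (1)·-1.167 - (-4)·-1.000) / (8) = 0.896
  x_3 = (-12 - (3)·-1.167 - (1)·0.896) / (5) = -1.879
Iteration 2:
  x_1 = (-9 - (2)·0.896 - (-2)·-1.879) / (6) = -2.425
  x_2 = (10 - (1)·-2.425 - (-4)·-1.879) / (8) = 0.614
  x_3 = (-12 - (3)·-2.425 - (1)·0.614) / (5) = -1.068
Iteration 3:
  x_1 = (-9 - (2)·0.614 - (-2)·-1.068) / (6) = -2.061
  x_2 = (10 - (1)·-2.061 - (-4)·-1.068) / (8) = 0.974
  x_3 = (-12 - (3)·-2.061 - (1)·0.974) / (5) = -1.358
Change: (0.364, 0.360, -0.290) → max |·| = 0.364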